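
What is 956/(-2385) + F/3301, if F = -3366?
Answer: -11183666/7872885 ≈ -1.4205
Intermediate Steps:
956/(-2385) + F/3301 = 956/(-2385) - 3366/3301 = 956*(-1/2385) - 3366*1/3301 = -956/2385 - 3366/3301 = -11183666/7872885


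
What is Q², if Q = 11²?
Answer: 14641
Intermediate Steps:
Q = 121
Q² = 121² = 14641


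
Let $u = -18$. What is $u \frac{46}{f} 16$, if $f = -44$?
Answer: $\frac{3312}{11} \approx 301.09$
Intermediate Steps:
$u \frac{46}{f} 16 = - 18 \frac{46}{-44} \cdot 16 = - 18 \cdot 46 \left(- \frac{1}{44}\right) 16 = \left(-18\right) \left(- \frac{23}{22}\right) 16 = \frac{207}{11} \cdot 16 = \frac{3312}{11}$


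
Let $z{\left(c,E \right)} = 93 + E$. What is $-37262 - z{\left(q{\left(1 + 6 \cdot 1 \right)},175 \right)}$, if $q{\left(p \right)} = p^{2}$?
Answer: $-37530$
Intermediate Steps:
$-37262 - z{\left(q{\left(1 + 6 \cdot 1 \right)},175 \right)} = -37262 - \left(93 + 175\right) = -37262 - 268 = -37530$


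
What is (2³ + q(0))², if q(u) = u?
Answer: 64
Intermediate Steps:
(2³ + q(0))² = (2³ + 0)² = (8 + 0)² = 8² = 64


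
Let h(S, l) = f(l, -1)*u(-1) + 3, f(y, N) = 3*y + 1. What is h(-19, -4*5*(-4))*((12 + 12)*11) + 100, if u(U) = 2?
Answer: 128140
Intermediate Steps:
f(y, N) = 1 + 3*y
h(S, l) = 5 + 6*l (h(S, l) = (1 + 3*l)*2 + 3 = (2 + 6*l) + 3 = 5 + 6*l)
h(-19, -4*5*(-4))*((12 + 12)*11) + 100 = (5 + 6*(-4*5*(-4)))*((12 + 12)*11) + 100 = (5 + 6*(-20*(-4)))*(24*11) + 100 = (5 + 6*80)*264 + 100 = (5 + 480)*264 + 100 = 485*264 + 100 = 128040 + 100 = 128140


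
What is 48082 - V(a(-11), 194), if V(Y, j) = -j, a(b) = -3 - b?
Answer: 48276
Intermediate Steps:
48082 - V(a(-11), 194) = 48082 - (-1)*194 = 48082 - 1*(-194) = 48082 + 194 = 48276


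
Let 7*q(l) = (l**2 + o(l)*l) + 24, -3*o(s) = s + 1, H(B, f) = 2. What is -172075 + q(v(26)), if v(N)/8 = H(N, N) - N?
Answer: -1179861/7 ≈ -1.6855e+5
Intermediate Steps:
o(s) = -1/3 - s/3 (o(s) = -(s + 1)/3 = -(1 + s)/3 = -1/3 - s/3)
v(N) = 16 - 8*N (v(N) = 8*(2 - N) = 16 - 8*N)
q(l) = 24/7 + l**2/7 + l*(-1/3 - l/3)/7 (q(l) = ((l**2 + (-1/3 - l/3)*l) + 24)/7 = ((l**2 + l*(-1/3 - l/3)) + 24)/7 = (24 + l**2 + l*(-1/3 - l/3))/7 = 24/7 + l**2/7 + l*(-1/3 - l/3)/7)
-172075 + q(v(26)) = -172075 + (24/7 - (16 - 8*26)/21 + 2*(16 - 8*26)**2/21) = -172075 + (24/7 - (16 - 208)/21 + 2*(16 - 208)**2/21) = -172075 + (24/7 - 1/21*(-192) + (2/21)*(-192)**2) = -172075 + (24/7 + 64/7 + (2/21)*36864) = -172075 + (24/7 + 64/7 + 24576/7) = -172075 + 24664/7 = -1179861/7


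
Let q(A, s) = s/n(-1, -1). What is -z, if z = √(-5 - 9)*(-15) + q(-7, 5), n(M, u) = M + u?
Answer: 5/2 + 15*I*√14 ≈ 2.5 + 56.125*I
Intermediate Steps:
q(A, s) = -s/2 (q(A, s) = s/(-1 - 1) = s/(-2) = s*(-½) = -s/2)
z = -5/2 - 15*I*√14 (z = √(-5 - 9)*(-15) - ½*5 = √(-14)*(-15) - 5/2 = (I*√14)*(-15) - 5/2 = -15*I*√14 - 5/2 = -5/2 - 15*I*√14 ≈ -2.5 - 56.125*I)
-z = -(-5/2 - 15*I*√14) = 5/2 + 15*I*√14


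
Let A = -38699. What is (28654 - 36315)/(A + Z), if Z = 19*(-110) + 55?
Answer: 7661/40734 ≈ 0.18807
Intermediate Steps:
Z = -2035 (Z = -2090 + 55 = -2035)
(28654 - 36315)/(A + Z) = (28654 - 36315)/(-38699 - 2035) = -7661/(-40734) = -7661*(-1/40734) = 7661/40734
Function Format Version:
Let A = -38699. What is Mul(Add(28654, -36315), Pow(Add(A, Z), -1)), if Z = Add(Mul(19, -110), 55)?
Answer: Rational(7661, 40734) ≈ 0.18807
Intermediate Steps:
Z = -2035 (Z = Add(-2090, 55) = -2035)
Mul(Add(28654, -36315), Pow(Add(A, Z), -1)) = Mul(Add(28654, -36315), Pow(Add(-38699, -2035), -1)) = Mul(-7661, Pow(-40734, -1)) = Mul(-7661, Rational(-1, 40734)) = Rational(7661, 40734)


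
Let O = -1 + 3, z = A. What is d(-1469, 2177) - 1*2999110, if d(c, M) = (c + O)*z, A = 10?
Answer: -3013780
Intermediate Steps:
z = 10
O = 2
d(c, M) = 20 + 10*c (d(c, M) = (c + 2)*10 = (2 + c)*10 = 20 + 10*c)
d(-1469, 2177) - 1*2999110 = (20 + 10*(-1469)) - 1*2999110 = (20 - 14690) - 2999110 = -14670 - 2999110 = -3013780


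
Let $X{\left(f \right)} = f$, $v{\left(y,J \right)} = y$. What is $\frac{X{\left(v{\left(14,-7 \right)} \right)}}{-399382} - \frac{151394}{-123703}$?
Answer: $\frac{30231153333}{24702375773} \approx 1.2238$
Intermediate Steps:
$\frac{X{\left(v{\left(14,-7 \right)} \right)}}{-399382} - \frac{151394}{-123703} = \frac{14}{-399382} - \frac{151394}{-123703} = 14 \left(- \frac{1}{399382}\right) - - \frac{151394}{123703} = - \frac{7}{199691} + \frac{151394}{123703} = \frac{30231153333}{24702375773}$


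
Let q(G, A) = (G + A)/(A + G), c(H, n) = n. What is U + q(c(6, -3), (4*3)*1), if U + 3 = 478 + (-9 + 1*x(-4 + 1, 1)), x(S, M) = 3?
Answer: 470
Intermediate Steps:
q(G, A) = 1 (q(G, A) = (A + G)/(A + G) = 1)
U = 469 (U = -3 + (478 + (-9 + 1*3)) = -3 + (478 + (-9 + 3)) = -3 + (478 - 6) = -3 + 472 = 469)
U + q(c(6, -3), (4*3)*1) = 469 + 1 = 470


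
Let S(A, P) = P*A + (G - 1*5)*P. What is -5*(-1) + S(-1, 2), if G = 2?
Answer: -3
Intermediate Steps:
S(A, P) = -3*P + A*P (S(A, P) = P*A + (2 - 1*5)*P = A*P + (2 - 5)*P = A*P - 3*P = -3*P + A*P)
-5*(-1) + S(-1, 2) = -5*(-1) + 2*(-3 - 1) = 5 + 2*(-4) = 5 - 8 = -3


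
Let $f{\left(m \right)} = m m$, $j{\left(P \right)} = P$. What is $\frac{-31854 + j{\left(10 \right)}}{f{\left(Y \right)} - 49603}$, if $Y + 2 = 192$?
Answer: $\frac{31844}{13503} \approx 2.3583$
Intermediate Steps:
$Y = 190$ ($Y = -2 + 192 = 190$)
$f{\left(m \right)} = m^{2}$
$\frac{-31854 + j{\left(10 \right)}}{f{\left(Y \right)} - 49603} = \frac{-31854 + 10}{190^{2} - 49603} = - \frac{31844}{36100 - 49603} = - \frac{31844}{-13503} = \left(-31844\right) \left(- \frac{1}{13503}\right) = \frac{31844}{13503}$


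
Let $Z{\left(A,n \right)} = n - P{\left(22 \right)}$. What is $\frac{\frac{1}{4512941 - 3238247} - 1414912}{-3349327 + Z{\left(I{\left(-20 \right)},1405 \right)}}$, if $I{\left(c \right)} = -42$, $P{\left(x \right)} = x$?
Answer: $\frac{1803579836927}{4267604129136} \approx 0.42262$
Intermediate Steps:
$Z{\left(A,n \right)} = -22 + n$ ($Z{\left(A,n \right)} = n - 22 = -22 + n$)
$\frac{\frac{1}{4512941 - 3238247} - 1414912}{-3349327 + Z{\left(I{\left(-20 \right)},1405 \right)}} = \frac{\frac{1}{4512941 - 3238247} - 1414912}{-3349327 + \left(-22 + 1405\right)} = \frac{\frac{1}{1274694} - 1414912}{-3349327 + 1383} = \frac{\frac{1}{1274694} - 1414912}{-3347944} = \left(- \frac{1803579836927}{1274694}\right) \left(- \frac{1}{3347944}\right) = \frac{1803579836927}{4267604129136}$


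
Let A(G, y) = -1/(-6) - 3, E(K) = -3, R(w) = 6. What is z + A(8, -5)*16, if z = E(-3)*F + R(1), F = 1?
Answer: -127/3 ≈ -42.333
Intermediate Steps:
A(G, y) = -17/6 (A(G, y) = -1*(-1/6) - 3 = 1/6 - 3 = -17/6)
z = 3 (z = -3*1 + 6 = -3 + 6 = 3)
z + A(8, -5)*16 = 3 - 17/6*16 = 3 - 136/3 = -127/3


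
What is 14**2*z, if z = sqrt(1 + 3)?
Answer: 392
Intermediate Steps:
z = 2 (z = sqrt(4) = 2)
14**2*z = 14**2*2 = 196*2 = 392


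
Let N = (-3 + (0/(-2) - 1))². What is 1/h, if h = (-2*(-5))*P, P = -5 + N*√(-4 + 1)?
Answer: -1/1586 - 8*I*√3/3965 ≈ -0.00063052 - 0.0034947*I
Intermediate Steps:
N = 16 (N = (-3 + (0*(-½) - 1))² = (-3 + (0 - 1))² = (-3 - 1)² = (-4)² = 16)
P = -5 + 16*I*√3 (P = -5 + 16*√(-4 + 1) = -5 + 16*√(-3) = -5 + 16*(I*√3) = -5 + 16*I*√3 ≈ -5.0 + 27.713*I)
h = -50 + 160*I*√3 (h = (-2*(-5))*(-5 + 16*I*√3) = 10*(-5 + 16*I*√3) = -50 + 160*I*√3 ≈ -50.0 + 277.13*I)
1/h = 1/(-50 + 160*I*√3)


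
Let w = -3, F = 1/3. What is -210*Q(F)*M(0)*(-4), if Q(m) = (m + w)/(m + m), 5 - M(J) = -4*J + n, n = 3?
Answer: -6720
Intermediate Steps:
M(J) = 2 + 4*J (M(J) = 5 - (-4*J + 3) = 5 - (3 - 4*J) = 5 + (-3 + 4*J) = 2 + 4*J)
F = ⅓ ≈ 0.33333
Q(m) = (-3 + m)/(2*m) (Q(m) = (m - 3)/(m + m) = (-3 + m)/((2*m)) = (-3 + m)*(1/(2*m)) = (-3 + m)/(2*m))
-210*Q(F)*M(0)*(-4) = -210*((-3 + ⅓)/(2*(⅓)))*(2 + 4*0)*(-4) = -210*((½)*3*(-8/3))*(2 + 0)*(-4) = -210*(-4*2)*(-4) = -(-1680)*(-4) = -210*32 = -6720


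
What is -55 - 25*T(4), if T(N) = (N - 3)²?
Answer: -80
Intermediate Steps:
T(N) = (-3 + N)²
-55 - 25*T(4) = -55 - 25*(-3 + 4)² = -55 - 25*1² = -55 - 25*1 = -55 - 25 = -80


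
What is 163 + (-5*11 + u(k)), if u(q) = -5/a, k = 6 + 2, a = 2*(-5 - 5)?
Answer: 433/4 ≈ 108.25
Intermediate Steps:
a = -20 (a = 2*(-10) = -20)
k = 8
u(q) = 1/4 (u(q) = -5/(-20) = -5*(-1/20) = 1/4)
163 + (-5*11 + u(k)) = 163 + (-5*11 + 1/4) = 163 + (-55 + 1/4) = 163 - 219/4 = 433/4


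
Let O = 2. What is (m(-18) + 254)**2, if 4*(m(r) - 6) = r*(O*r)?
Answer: 178084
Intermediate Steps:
m(r) = 6 + r**2/2 (m(r) = 6 + (r*(2*r))/4 = 6 + (2*r**2)/4 = 6 + r**2/2)
(m(-18) + 254)**2 = ((6 + (1/2)*(-18)**2) + 254)**2 = ((6 + (1/2)*324) + 254)**2 = ((6 + 162) + 254)**2 = (168 + 254)**2 = 422**2 = 178084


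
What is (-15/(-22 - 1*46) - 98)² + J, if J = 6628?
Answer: 74857073/4624 ≈ 16189.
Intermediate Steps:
(-15/(-22 - 1*46) - 98)² + J = (-15/(-22 - 1*46) - 98)² + 6628 = (-15/(-22 - 46) - 98)² + 6628 = (-15/(-68) - 98)² + 6628 = (-15*(-1/68) - 98)² + 6628 = (15/68 - 98)² + 6628 = (-6649/68)² + 6628 = 44209201/4624 + 6628 = 74857073/4624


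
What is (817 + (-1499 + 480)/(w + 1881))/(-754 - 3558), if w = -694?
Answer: -121095/639793 ≈ -0.18927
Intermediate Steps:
(817 + (-1499 + 480)/(w + 1881))/(-754 - 3558) = (817 + (-1499 + 480)/(-694 + 1881))/(-754 - 3558) = (817 - 1019/1187)/(-4312) = (817 - 1019*1/1187)*(-1/4312) = (817 - 1019/1187)*(-1/4312) = (968760/1187)*(-1/4312) = -121095/639793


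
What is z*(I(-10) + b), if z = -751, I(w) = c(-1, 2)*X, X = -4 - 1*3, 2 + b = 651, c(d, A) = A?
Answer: -476885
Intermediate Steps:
b = 649 (b = -2 + 651 = 649)
X = -7 (X = -4 - 3 = -7)
I(w) = -14 (I(w) = 2*(-7) = -14)
z*(I(-10) + b) = -751*(-14 + 649) = -751*635 = -476885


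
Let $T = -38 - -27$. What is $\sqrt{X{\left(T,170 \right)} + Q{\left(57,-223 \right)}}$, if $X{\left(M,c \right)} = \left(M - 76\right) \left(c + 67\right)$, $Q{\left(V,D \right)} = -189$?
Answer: $102 i \sqrt{2} \approx 144.25 i$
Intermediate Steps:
$T = -11$ ($T = -38 + 27 = -11$)
$X{\left(M,c \right)} = \left(-76 + M\right) \left(67 + c\right)$
$\sqrt{X{\left(T,170 \right)} + Q{\left(57,-223 \right)}} = \sqrt{\left(-5092 - 12920 + 67 \left(-11\right) - 1870\right) - 189} = \sqrt{\left(-5092 - 12920 - 737 - 1870\right) - 189} = \sqrt{-20619 - 189} = \sqrt{-20808} = 102 i \sqrt{2}$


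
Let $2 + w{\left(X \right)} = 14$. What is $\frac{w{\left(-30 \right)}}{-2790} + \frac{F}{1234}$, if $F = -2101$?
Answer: $- \frac{979433}{573810} \approx -1.7069$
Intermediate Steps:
$w{\left(X \right)} = 12$ ($w{\left(X \right)} = -2 + 14 = 12$)
$\frac{w{\left(-30 \right)}}{-2790} + \frac{F}{1234} = \frac{12}{-2790} - \frac{2101}{1234} = 12 \left(- \frac{1}{2790}\right) - \frac{2101}{1234} = - \frac{2}{465} - \frac{2101}{1234} = - \frac{979433}{573810}$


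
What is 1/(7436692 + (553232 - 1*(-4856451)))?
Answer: 1/12846375 ≈ 7.7843e-8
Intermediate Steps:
1/(7436692 + (553232 - 1*(-4856451))) = 1/(7436692 + (553232 + 4856451)) = 1/(7436692 + 5409683) = 1/12846375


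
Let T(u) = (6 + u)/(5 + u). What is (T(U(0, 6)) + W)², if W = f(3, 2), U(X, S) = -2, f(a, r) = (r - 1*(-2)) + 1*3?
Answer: 625/9 ≈ 69.444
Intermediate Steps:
f(a, r) = 5 + r (f(a, r) = (r + 2) + 3 = (2 + r) + 3 = 5 + r)
W = 7 (W = 5 + 2 = 7)
T(u) = (6 + u)/(5 + u)
(T(U(0, 6)) + W)² = ((6 - 2)/(5 - 2) + 7)² = (4/3 + 7)² = (25/3)² = 625/9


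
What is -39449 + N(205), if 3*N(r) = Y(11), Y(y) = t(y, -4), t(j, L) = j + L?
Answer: -118340/3 ≈ -39447.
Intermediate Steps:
t(j, L) = L + j
Y(y) = -4 + y
N(r) = 7/3 (N(r) = (-4 + 11)/3 = (⅓)*7 = 7/3)
-39449 + N(205) = -39449 + 7/3 = -118340/3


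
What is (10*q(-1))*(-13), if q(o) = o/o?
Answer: -130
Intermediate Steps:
q(o) = 1
(10*q(-1))*(-13) = (10*1)*(-13) = 10*(-13) = -130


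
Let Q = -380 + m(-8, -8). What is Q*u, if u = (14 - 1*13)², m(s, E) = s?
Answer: -388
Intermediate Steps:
Q = -388 (Q = -380 - 8 = -388)
u = 1 (u = (14 - 13)² = 1² = 1)
Q*u = -388*1 = -388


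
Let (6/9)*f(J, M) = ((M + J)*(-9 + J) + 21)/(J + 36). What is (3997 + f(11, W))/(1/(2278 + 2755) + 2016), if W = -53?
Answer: 1890037457/953773726 ≈ 1.9816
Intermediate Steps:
f(J, M) = 3*(21 + (-9 + J)*(J + M))/(2*(36 + J)) (f(J, M) = 3*(((M + J)*(-9 + J) + 21)/(J + 36))/2 = 3*(((J + M)*(-9 + J) + 21)/(36 + J))/2 = 3*(((-9 + J)*(J + M) + 21)/(36 + J))/2 = 3*((21 + (-9 + J)*(J + M))/(36 + J))/2 = 3*(21 + (-9 + J)*(J + M))/(2*(36 + J)))
(3997 + f(11, W))/(1/(2278 + 2755) + 2016) = (3997 + 3*(21 + 11² - 9*11 - 9*(-53) + 11*(-53))/(2*(36 + 11)))/(1/(2278 + 2755) + 2016) = (3997 + (3/2)*(21 + 121 - 99 + 477 - 583)/47)/(1/5033 + 2016) = (3997 + (3/2)*(1/47)*(-63))/(1/5033 + 2016) = (3997 - 189/94)/(10146529/5033) = (375529/94)*(5033/10146529) = 1890037457/953773726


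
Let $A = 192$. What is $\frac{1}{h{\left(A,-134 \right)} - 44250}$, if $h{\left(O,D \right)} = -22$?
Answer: $- \frac{1}{44272} \approx -2.2588 \cdot 10^{-5}$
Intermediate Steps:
$\frac{1}{h{\left(A,-134 \right)} - 44250} = \frac{1}{-22 - 44250} = \frac{1}{-44272} = - \frac{1}{44272}$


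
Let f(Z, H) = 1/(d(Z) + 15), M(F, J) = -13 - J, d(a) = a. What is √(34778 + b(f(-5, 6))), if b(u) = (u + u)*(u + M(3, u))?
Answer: 11*√7185/5 ≈ 186.48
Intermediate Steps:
f(Z, H) = 1/(15 + Z) (f(Z, H) = 1/(Z + 15) = 1/(15 + Z))
b(u) = -26*u (b(u) = (u + u)*(u + (-13 - u)) = (2*u)*(-13) = -26*u)
√(34778 + b(f(-5, 6))) = √(34778 - 26/(15 - 5)) = √(34778 - 26/10) = √(34778 - 26*⅒) = √(34778 - 13/5) = √(173877/5) = 11*√7185/5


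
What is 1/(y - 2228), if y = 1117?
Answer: -1/1111 ≈ -0.00090009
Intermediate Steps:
1/(y - 2228) = 1/(1117 - 2228) = 1/(-1111) = -1/1111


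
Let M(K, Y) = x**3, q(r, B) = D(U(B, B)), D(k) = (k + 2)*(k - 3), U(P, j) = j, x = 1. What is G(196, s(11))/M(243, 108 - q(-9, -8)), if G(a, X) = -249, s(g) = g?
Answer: -249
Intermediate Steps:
D(k) = (-3 + k)*(2 + k) (D(k) = (2 + k)*(-3 + k) = (-3 + k)*(2 + k))
q(r, B) = -6 + B**2 - B
M(K, Y) = 1 (M(K, Y) = 1**3 = 1)
G(196, s(11))/M(243, 108 - q(-9, -8)) = -249/1 = -249*1 = -249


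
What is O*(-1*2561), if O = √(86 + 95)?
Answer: -2561*√181 ≈ -34455.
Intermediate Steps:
O = √181 ≈ 13.454
O*(-1*2561) = √181*(-1*2561) = √181*(-2561) = -2561*√181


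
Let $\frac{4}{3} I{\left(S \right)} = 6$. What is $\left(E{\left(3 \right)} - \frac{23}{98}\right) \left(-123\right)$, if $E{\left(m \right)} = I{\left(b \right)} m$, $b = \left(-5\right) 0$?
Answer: $- \frac{79950}{49} \approx -1631.6$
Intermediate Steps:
$b = 0$
$I{\left(S \right)} = \frac{9}{2}$ ($I{\left(S \right)} = \frac{3}{4} \cdot 6 = \frac{9}{2}$)
$E{\left(m \right)} = \frac{9 m}{2}$
$\left(E{\left(3 \right)} - \frac{23}{98}\right) \left(-123\right) = \left(\frac{9}{2} \cdot 3 - \frac{23}{98}\right) \left(-123\right) = \left(\frac{27}{2} - \frac{23}{98}\right) \left(-123\right) = \frac{650}{49} \left(-123\right) = - \frac{79950}{49}$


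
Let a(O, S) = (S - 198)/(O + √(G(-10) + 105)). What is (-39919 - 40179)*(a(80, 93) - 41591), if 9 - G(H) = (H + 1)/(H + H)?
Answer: 418861504678222/125729 - 16820580*√11355/125729 ≈ 3.3314e+9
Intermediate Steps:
G(H) = 9 - (1 + H)/(2*H) (G(H) = 9 - (H + 1)/(H + H) = 9 - (1 + H)/(2*H))
a(O, S) = (-198 + S)/(O + √11355/10) (a(O, S) = (S - 198)/(O + √((½)*(-1 + 17*(-10))/(-10) + 105)) = (-198 + S)/(O + √((½)*(-⅒)*(-1 - 170) + 105)) = (-198 + S)/(O + √((½)*(-⅒)*(-171) + 105)) = (-198 + S)/(O + √(171/20 + 105)) = (-198 + S)/(O + √(2271/20)) = (-198 + S)/(O + √11355/10))
(-39919 - 40179)*(a(80, 93) - 41591) = (-39919 - 40179)*(10*(-198 + 93)/(√11355 + 10*80) - 41591) = -80098*(10*(-105)/(√11355 + 800) - 41591) = -80098*(10*(-105)/(800 + √11355) - 41591) = -80098*(-1050/(800 + √11355) - 41591) = -80098*(-41591 - 1050/(800 + √11355)) = 3331355918 + 84102900/(800 + √11355)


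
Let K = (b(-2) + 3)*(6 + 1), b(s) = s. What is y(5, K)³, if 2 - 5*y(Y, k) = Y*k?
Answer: -35937/125 ≈ -287.50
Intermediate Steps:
K = 7 (K = (-2 + 3)*(6 + 1) = 1*7 = 7)
y(Y, k) = ⅖ - Y*k/5
y(5, K)³ = (⅖ - ⅕*5*7)³ = (⅖ - 7)³ = (-33/5)³ = -35937/125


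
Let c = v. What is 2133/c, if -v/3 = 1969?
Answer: -711/1969 ≈ -0.36110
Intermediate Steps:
v = -5907 (v = -3*1969 = -5907)
c = -5907
2133/c = 2133/(-5907) = 2133*(-1/5907) = -711/1969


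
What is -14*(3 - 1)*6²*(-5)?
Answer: 5040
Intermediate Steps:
-14*(3 - 1)*6²*(-5) = -28*36*(-5) = -14*72*(-5) = -1008*(-5) = 5040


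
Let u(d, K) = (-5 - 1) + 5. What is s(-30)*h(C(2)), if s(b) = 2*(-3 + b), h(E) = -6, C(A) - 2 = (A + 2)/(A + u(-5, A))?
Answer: 396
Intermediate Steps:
u(d, K) = -1 (u(d, K) = -6 + 5 = -1)
C(A) = 2 + (2 + A)/(-1 + A) (C(A) = 2 + (A + 2)/(A - 1) = 2 + (2 + A)/(-1 + A))
s(b) = -6 + 2*b
s(-30)*h(C(2)) = (-6 + 2*(-30))*(-6) = (-6 - 60)*(-6) = -66*(-6) = 396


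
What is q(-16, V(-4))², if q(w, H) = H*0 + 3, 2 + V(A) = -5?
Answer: 9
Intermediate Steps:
V(A) = -7 (V(A) = -2 - 5 = -7)
q(w, H) = 3 (q(w, H) = 0 + 3 = 3)
q(-16, V(-4))² = 3² = 9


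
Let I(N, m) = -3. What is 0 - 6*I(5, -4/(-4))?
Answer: 18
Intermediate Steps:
0 - 6*I(5, -4/(-4)) = 0 - 6*(-3) = 0 + 18 = 18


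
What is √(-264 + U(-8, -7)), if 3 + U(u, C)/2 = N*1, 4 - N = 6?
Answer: I*√274 ≈ 16.553*I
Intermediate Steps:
N = -2 (N = 4 - 1*6 = 4 - 6 = -2)
U(u, C) = -10 (U(u, C) = -6 + 2*(-2*1) = -6 + 2*(-2) = -6 - 4 = -10)
√(-264 + U(-8, -7)) = √(-264 - 10) = √(-274) = I*√274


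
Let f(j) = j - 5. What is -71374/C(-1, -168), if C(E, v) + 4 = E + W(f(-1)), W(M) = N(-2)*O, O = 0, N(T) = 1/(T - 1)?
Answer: 71374/5 ≈ 14275.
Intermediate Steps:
N(T) = 1/(-1 + T)
f(j) = -5 + j
W(M) = 0 (W(M) = 0/(-1 - 2) = 0/(-3) = -1/3*0 = 0)
C(E, v) = -4 + E (C(E, v) = -4 + (E + 0) = -4 + E)
-71374/C(-1, -168) = -71374/(-4 - 1) = -71374/(-5) = -71374*(-1/5) = 71374/5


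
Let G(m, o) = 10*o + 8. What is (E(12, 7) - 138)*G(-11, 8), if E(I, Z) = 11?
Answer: -11176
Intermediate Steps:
G(m, o) = 8 + 10*o
(E(12, 7) - 138)*G(-11, 8) = (11 - 138)*(8 + 10*8) = -127*(8 + 80) = -127*88 = -11176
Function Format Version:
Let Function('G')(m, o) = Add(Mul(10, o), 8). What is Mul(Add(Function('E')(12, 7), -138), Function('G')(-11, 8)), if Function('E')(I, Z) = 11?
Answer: -11176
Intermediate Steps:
Function('G')(m, o) = Add(8, Mul(10, o))
Mul(Add(Function('E')(12, 7), -138), Function('G')(-11, 8)) = Mul(Add(11, -138), Add(8, Mul(10, 8))) = Mul(-127, Add(8, 80)) = Mul(-127, 88) = -11176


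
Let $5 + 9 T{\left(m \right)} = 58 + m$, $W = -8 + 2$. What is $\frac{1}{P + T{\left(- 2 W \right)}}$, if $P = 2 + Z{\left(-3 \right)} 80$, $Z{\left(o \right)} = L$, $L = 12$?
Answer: $\frac{9}{8723} \approx 0.0010318$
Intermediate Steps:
$W = -6$
$Z{\left(o \right)} = 12$
$T{\left(m \right)} = \frac{53}{9} + \frac{m}{9}$ ($T{\left(m \right)} = - \frac{5}{9} + \frac{58 + m}{9} = - \frac{5}{9} + \left(\frac{58}{9} + \frac{m}{9}\right) = \frac{53}{9} + \frac{m}{9}$)
$P = 962$ ($P = 2 + 12 \cdot 80 = 2 + 960 = 962$)
$\frac{1}{P + T{\left(- 2 W \right)}} = \frac{1}{962 + \left(\frac{53}{9} + \frac{\left(-2\right) \left(-6\right)}{9}\right)} = \frac{1}{962 + \left(\frac{53}{9} + \frac{1}{9} \cdot 12\right)} = \frac{1}{962 + \left(\frac{53}{9} + \frac{4}{3}\right)} = \frac{1}{962 + \frac{65}{9}} = \frac{1}{\frac{8723}{9}} = \frac{9}{8723}$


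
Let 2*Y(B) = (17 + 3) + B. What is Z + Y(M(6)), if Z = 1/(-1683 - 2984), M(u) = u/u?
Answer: 98005/9334 ≈ 10.500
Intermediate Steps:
M(u) = 1
Y(B) = 10 + B/2 (Y(B) = ((17 + 3) + B)/2 = (20 + B)/2 = 10 + B/2)
Z = -1/4667 (Z = 1/(-4667) = -1/4667 ≈ -0.00021427)
Z + Y(M(6)) = -1/4667 + (10 + (½)*1) = -1/4667 + (10 + ½) = -1/4667 + 21/2 = 98005/9334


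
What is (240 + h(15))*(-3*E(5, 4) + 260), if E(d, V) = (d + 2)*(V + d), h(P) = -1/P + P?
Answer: 271504/15 ≈ 18100.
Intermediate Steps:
h(P) = P - 1/P
E(d, V) = (2 + d)*(V + d)
(240 + h(15))*(-3*E(5, 4) + 260) = (240 + (15 - 1/15))*(-3*(5**2 + 2*4 + 2*5 + 4*5) + 260) = (240 + (15 - 1*1/15))*(-3*(25 + 8 + 10 + 20) + 260) = (240 + (15 - 1/15))*(-3*63 + 260) = (240 + 224/15)*(-189 + 260) = (3824/15)*71 = 271504/15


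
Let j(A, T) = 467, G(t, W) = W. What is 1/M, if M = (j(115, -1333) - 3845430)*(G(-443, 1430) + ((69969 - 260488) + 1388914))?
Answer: -1/4613282731475 ≈ -2.1677e-13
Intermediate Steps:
M = -4613282731475 (M = (467 - 3845430)*(1430 + ((69969 - 260488) + 1388914)) = -3844963*(1430 + (-190519 + 1388914)) = -3844963*(1430 + 1198395) = -3844963*1199825 = -4613282731475)
1/M = 1/(-4613282731475) = -1/4613282731475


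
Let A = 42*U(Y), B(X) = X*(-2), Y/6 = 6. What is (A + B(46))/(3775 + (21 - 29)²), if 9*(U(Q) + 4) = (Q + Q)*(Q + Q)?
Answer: 23932/3839 ≈ 6.2339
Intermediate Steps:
Y = 36 (Y = 6*6 = 36)
U(Q) = -4 + 4*Q²/9 (U(Q) = -4 + ((Q + Q)*(Q + Q))/9 = -4 + ((2*Q)*(2*Q))/9 = -4 + (4*Q²)/9 = -4 + 4*Q²/9)
B(X) = -2*X
A = 24024 (A = 42*(-4 + (4/9)*36²) = 42*(-4 + (4/9)*1296) = 42*(-4 + 576) = 42*572 = 24024)
(A + B(46))/(3775 + (21 - 29)²) = (24024 - 2*46)/(3775 + (21 - 29)²) = (24024 - 92)/(3775 + (-8)²) = 23932/(3775 + 64) = 23932/3839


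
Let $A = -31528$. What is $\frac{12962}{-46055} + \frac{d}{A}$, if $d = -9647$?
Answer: $\frac{35626649}{1452022040} \approx 0.024536$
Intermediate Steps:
$\frac{12962}{-46055} + \frac{d}{A} = \frac{12962}{-46055} - \frac{9647}{-31528} = 12962 \left(- \frac{1}{46055}\right) - - \frac{9647}{31528} = - \frac{12962}{46055} + \frac{9647}{31528} = \frac{35626649}{1452022040}$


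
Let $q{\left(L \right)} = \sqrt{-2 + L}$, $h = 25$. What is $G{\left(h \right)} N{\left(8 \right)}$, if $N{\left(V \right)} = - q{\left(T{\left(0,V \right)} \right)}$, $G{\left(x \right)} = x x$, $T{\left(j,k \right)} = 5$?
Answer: $- 625 \sqrt{3} \approx -1082.5$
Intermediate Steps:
$G{\left(x \right)} = x^{2}$
$N{\left(V \right)} = - \sqrt{3}$ ($N{\left(V \right)} = - \sqrt{-2 + 5} = - \sqrt{3}$)
$G{\left(h \right)} N{\left(8 \right)} = 25^{2} \left(- \sqrt{3}\right) = 625 \left(- \sqrt{3}\right) = - 625 \sqrt{3}$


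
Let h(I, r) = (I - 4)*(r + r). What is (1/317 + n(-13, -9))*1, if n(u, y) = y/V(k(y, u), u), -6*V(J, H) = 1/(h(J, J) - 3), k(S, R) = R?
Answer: 7514803/317 ≈ 23706.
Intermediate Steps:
h(I, r) = 2*r*(-4 + I) (h(I, r) = (-4 + I)*(2*r) = 2*r*(-4 + I))
V(J, H) = -1/(6*(-3 + 2*J*(-4 + J))) (V(J, H) = -1/(6*(2*J*(-4 + J) - 3)) = -1/(6*(-3 + 2*J*(-4 + J))))
n(u, y) = y*(18 - 12*u*(-4 + u)) (n(u, y) = y/((-1/(-18 + 12*u*(-4 + u)))) = y*(18 - 12*u*(-4 + u)))
(1/317 + n(-13, -9))*1 = (1/317 + 6*(-9)*(3 - 2*(-13)*(-4 - 13)))*1 = (1/317 + 6*(-9)*(3 - 2*(-13)*(-17)))*1 = (1/317 + 6*(-9)*(3 - 442))*1 = (1/317 + 6*(-9)*(-439))*1 = (1/317 + 23706)*1 = (7514803/317)*1 = 7514803/317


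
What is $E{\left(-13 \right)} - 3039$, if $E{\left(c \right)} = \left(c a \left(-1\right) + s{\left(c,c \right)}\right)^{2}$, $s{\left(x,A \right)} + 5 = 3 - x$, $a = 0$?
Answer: $-2918$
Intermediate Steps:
$s{\left(x,A \right)} = -2 - x$ ($s{\left(x,A \right)} = -5 - \left(-3 + x\right) = -2 - x$)
$E{\left(c \right)} = \left(-2 - c\right)^{2}$ ($E{\left(c \right)} = \left(c 0 \left(-1\right) - \left(2 + c\right)\right)^{2} = \left(0 \left(-1\right) - \left(2 + c\right)\right)^{2} = \left(0 - \left(2 + c\right)\right)^{2} = \left(-2 - c\right)^{2}$)
$E{\left(-13 \right)} - 3039 = \left(2 - 13\right)^{2} - 3039 = \left(-11\right)^{2} - 3039 = 121 - 3039 = -2918$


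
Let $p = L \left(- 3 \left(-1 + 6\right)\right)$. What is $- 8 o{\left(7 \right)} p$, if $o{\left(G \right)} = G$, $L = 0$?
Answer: $0$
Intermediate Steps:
$p = 0$ ($p = 0 \left(- 3 \left(-1 + 6\right)\right) = 0 \left(\left(-3\right) 5\right) = 0 \left(-15\right) = 0$)
$- 8 o{\left(7 \right)} p = \left(-8\right) 7 \cdot 0 = \left(-56\right) 0 = 0$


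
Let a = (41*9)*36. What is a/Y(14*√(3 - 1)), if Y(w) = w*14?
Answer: 3321*√2/98 ≈ 47.924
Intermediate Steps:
Y(w) = 14*w
a = 13284 (a = 369*36 = 13284)
a/Y(14*√(3 - 1)) = 13284/((14*(14*√(3 - 1)))) = 13284/((14*(14*√2))) = 13284/((196*√2)) = 13284*(√2/392) = 3321*√2/98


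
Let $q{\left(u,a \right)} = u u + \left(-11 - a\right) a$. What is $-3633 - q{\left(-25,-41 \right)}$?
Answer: $-3028$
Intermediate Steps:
$q{\left(u,a \right)} = u^{2} + a \left(-11 - a\right)$
$-3633 - q{\left(-25,-41 \right)} = -3633 - \left(\left(-25\right)^{2} - \left(-41\right)^{2} - -451\right) = -3633 - \left(625 - 1681 + 451\right) = -3633 - -605 = -3633 + 605 = -3028$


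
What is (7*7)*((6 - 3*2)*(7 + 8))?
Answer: 0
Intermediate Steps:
(7*7)*((6 - 3*2)*(7 + 8)) = 49*((6 - 6)*15) = 49*(0*15) = 49*0 = 0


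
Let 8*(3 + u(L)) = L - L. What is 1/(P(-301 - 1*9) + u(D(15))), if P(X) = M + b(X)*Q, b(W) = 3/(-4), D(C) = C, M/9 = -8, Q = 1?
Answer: -4/303 ≈ -0.013201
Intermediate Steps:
M = -72 (M = 9*(-8) = -72)
u(L) = -3 (u(L) = -3 + (L - L)/8 = -3 + (1/8)*0 = -3 + 0 = -3)
b(W) = -3/4 (b(W) = 3*(-1/4) = -3/4)
P(X) = -291/4 (P(X) = -72 - 3/4*1 = -72 - 3/4 = -291/4)
1/(P(-301 - 1*9) + u(D(15))) = 1/(-291/4 - 3) = 1/(-303/4) = -4/303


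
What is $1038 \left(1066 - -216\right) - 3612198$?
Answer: $-2281482$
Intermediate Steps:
$1038 \left(1066 - -216\right) - 3612198 = 1038 \left(1066 + 216\right) - 3612198 = 1038 \cdot 1282 - 3612198 = 1330716 - 3612198 = -2281482$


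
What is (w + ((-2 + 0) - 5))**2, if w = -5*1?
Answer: 144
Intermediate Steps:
w = -5
(w + ((-2 + 0) - 5))**2 = (-5 + ((-2 + 0) - 5))**2 = (-5 + (-2 - 5))**2 = (-5 - 7)**2 = (-12)**2 = 144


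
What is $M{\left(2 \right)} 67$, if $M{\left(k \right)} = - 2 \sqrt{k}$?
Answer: $- 134 \sqrt{2} \approx -189.5$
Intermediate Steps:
$M{\left(2 \right)} 67 = - 2 \sqrt{2} \cdot 67 = - 134 \sqrt{2}$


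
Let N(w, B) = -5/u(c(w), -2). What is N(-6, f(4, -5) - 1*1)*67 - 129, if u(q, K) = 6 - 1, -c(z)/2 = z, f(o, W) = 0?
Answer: -196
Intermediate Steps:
c(z) = -2*z
u(q, K) = 5
N(w, B) = -1 (N(w, B) = -5/5 = -5*1/5 = -1)
N(-6, f(4, -5) - 1*1)*67 - 129 = -1*67 - 129 = -67 - 129 = -196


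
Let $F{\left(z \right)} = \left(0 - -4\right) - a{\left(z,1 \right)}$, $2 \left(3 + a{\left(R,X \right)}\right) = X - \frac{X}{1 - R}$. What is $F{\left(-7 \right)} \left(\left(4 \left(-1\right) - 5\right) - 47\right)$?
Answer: $- \frac{735}{2} \approx -367.5$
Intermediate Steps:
$a{\left(R,X \right)} = -3 + \frac{X}{2} - \frac{X}{2 \left(1 - R\right)}$ ($a{\left(R,X \right)} = -3 + \frac{X - \frac{X}{1 - R}}{2} = -3 + \left(\frac{X}{2} - \frac{X}{2 \left(1 - R\right)}\right) = -3 + \frac{X}{2} - \frac{X}{2 \left(1 - R\right)}$)
$F{\left(z \right)} = 4 - \frac{6 - 5 z}{2 \left(-1 + z\right)}$ ($F{\left(z \right)} = \left(0 - -4\right) - \frac{6 - 6 z + z 1}{2 \left(-1 + z\right)} = \left(0 + 4\right) - \frac{6 - 6 z + z}{2 \left(-1 + z\right)} = 4 - \frac{6 - 5 z}{2 \left(-1 + z\right)}$)
$F{\left(-7 \right)} \left(\left(4 \left(-1\right) - 5\right) - 47\right) = \frac{-14 + 13 \left(-7\right)}{2 \left(-1 - 7\right)} \left(\left(4 \left(-1\right) - 5\right) - 47\right) = \frac{-14 - 91}{2 \left(-8\right)} \left(\left(-4 - 5\right) - 47\right) = \frac{1}{2} \left(- \frac{1}{8}\right) \left(-105\right) \left(-9 - 47\right) = \frac{105}{16} \left(-56\right) = - \frac{735}{2}$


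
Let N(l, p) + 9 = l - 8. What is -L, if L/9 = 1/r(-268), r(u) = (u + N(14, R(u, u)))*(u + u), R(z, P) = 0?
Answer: -9/145256 ≈ -6.1960e-5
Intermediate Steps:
N(l, p) = -17 + l (N(l, p) = -9 + (l - 8) = -9 + (-8 + l) = -17 + l)
r(u) = 2*u*(-3 + u) (r(u) = (u + (-17 + 14))*(u + u) = (u - 3)*(2*u) = (-3 + u)*(2*u) = 2*u*(-3 + u))
L = 9/145256 (L = 9/((2*(-268)*(-3 - 268))) = 9/((2*(-268)*(-271))) = 9/145256 ≈ 6.1960e-5)
-L = -1*9/145256 = -9/145256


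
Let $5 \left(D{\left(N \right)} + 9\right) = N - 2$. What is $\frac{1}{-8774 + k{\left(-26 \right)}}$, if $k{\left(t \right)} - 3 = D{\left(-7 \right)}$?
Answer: $- \frac{5}{43909} \approx -0.00011387$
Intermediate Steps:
$D{\left(N \right)} = - \frac{47}{5} + \frac{N}{5}$ ($D{\left(N \right)} = -9 + \frac{N - 2}{5} = -9 + \frac{-2 + N}{5} = -9 + \left(- \frac{2}{5} + \frac{N}{5}\right) = - \frac{47}{5} + \frac{N}{5}$)
$k{\left(t \right)} = - \frac{39}{5}$ ($k{\left(t \right)} = 3 + \left(- \frac{47}{5} + \frac{1}{5} \left(-7\right)\right) = 3 - \frac{54}{5} = - \frac{39}{5}$)
$\frac{1}{-8774 + k{\left(-26 \right)}} = \frac{1}{-8774 - \frac{39}{5}} = \frac{1}{- \frac{43909}{5}} = - \frac{5}{43909}$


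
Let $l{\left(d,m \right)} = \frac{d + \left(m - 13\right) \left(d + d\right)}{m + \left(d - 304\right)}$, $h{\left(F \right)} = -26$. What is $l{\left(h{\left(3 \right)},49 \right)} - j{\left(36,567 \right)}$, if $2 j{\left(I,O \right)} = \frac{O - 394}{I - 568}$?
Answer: $\frac{2068085}{298984} \approx 6.917$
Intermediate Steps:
$j{\left(I,O \right)} = \frac{-394 + O}{2 \left(-568 + I\right)}$ ($j{\left(I,O \right)} = \frac{\left(O - 394\right) \frac{1}{I - 568}}{2} = \frac{\left(-394 + O\right) \frac{1}{-568 + I}}{2} = \frac{\frac{1}{-568 + I} \left(-394 + O\right)}{2} = \frac{-394 + O}{2 \left(-568 + I\right)}$)
$l{\left(d,m \right)} = \frac{d + 2 d \left(-13 + m\right)}{-304 + d + m}$ ($l{\left(d,m \right)} = \frac{d + \left(-13 + m\right) 2 d}{m + \left(d - 304\right)} = \frac{d + 2 d \left(-13 + m\right)}{m + \left(-304 + d\right)} = \frac{d + 2 d \left(-13 + m\right)}{-304 + d + m}$)
$l{\left(h{\left(3 \right)},49 \right)} - j{\left(36,567 \right)} = - \frac{26 \left(-25 + 2 \cdot 49\right)}{-304 - 26 + 49} - \frac{-394 + 567}{2 \left(-568 + 36\right)} = - \frac{26 \left(-25 + 98\right)}{-281} - \frac{1}{2} \frac{1}{-532} \cdot 173 = \left(-26\right) \left(- \frac{1}{281}\right) 73 - \frac{1}{2} \left(- \frac{1}{532}\right) 173 = \frac{1898}{281} - - \frac{173}{1064} = \frac{1898}{281} + \frac{173}{1064} = \frac{2068085}{298984}$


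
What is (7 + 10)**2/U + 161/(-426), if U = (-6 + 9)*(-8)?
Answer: -21163/1704 ≈ -12.420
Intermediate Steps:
U = -24 (U = 3*(-8) = -24)
(7 + 10)**2/U + 161/(-426) = (7 + 10)**2/(-24) + 161/(-426) = 17**2*(-1/24) + 161*(-1/426) = 289*(-1/24) - 161/426 = -289/24 - 161/426 = -21163/1704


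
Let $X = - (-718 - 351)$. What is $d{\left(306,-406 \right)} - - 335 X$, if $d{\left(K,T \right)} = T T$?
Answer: $522951$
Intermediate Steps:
$d{\left(K,T \right)} = T^{2}$
$X = 1069$ ($X = - (-718 - 351) = \left(-1\right) \left(-1069\right) = 1069$)
$d{\left(306,-406 \right)} - - 335 X = \left(-406\right)^{2} - \left(-335\right) 1069 = 164836 - -358115 = 164836 + 358115 = 522951$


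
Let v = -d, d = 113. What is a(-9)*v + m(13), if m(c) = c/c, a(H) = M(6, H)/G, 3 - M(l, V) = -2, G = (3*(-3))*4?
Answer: 601/36 ≈ 16.694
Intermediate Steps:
G = -36 (G = -9*4 = -36)
M(l, V) = 5 (M(l, V) = 3 - 1*(-2) = 3 + 2 = 5)
a(H) = -5/36 (a(H) = 5/(-36) = 5*(-1/36) = -5/36)
m(c) = 1
v = -113 (v = -1*113 = -113)
a(-9)*v + m(13) = -5/36*(-113) + 1 = 565/36 + 1 = 601/36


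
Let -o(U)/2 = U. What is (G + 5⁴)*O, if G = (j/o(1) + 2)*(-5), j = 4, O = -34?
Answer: -21250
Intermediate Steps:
o(U) = -2*U
G = 0 (G = (4/((-2*1)) + 2)*(-5) = (4/(-2) + 2)*(-5) = (4*(-½) + 2)*(-5) = (-2 + 2)*(-5) = 0*(-5) = 0)
(G + 5⁴)*O = (0 + 5⁴)*(-34) = (0 + 625)*(-34) = 625*(-34) = -21250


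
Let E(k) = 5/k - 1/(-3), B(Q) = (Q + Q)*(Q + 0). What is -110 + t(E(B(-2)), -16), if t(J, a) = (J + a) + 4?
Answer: -2905/24 ≈ -121.04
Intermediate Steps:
B(Q) = 2*Q² (B(Q) = (2*Q)*Q = 2*Q²)
E(k) = ⅓ + 5/k (E(k) = 5/k - 1*(-⅓) = 5/k + ⅓ = ⅓ + 5/k)
t(J, a) = 4 + J + a
-110 + t(E(B(-2)), -16) = -110 + (4 + (15 + 2*(-2)²)/(3*((2*(-2)²))) - 16) = -110 + (4 + (15 + 2*4)/(3*((2*4))) - 16) = -110 + (4 + (⅓)*(15 + 8)/8 - 16) = -110 + (4 + (⅓)*(⅛)*23 - 16) = -110 + (4 + 23/24 - 16) = -110 - 265/24 = -2905/24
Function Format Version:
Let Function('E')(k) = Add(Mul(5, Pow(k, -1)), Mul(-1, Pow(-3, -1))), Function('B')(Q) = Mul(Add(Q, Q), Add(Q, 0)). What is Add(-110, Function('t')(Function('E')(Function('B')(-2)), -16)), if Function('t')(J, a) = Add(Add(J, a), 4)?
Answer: Rational(-2905, 24) ≈ -121.04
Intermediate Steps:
Function('B')(Q) = Mul(2, Pow(Q, 2)) (Function('B')(Q) = Mul(Mul(2, Q), Q) = Mul(2, Pow(Q, 2)))
Function('E')(k) = Add(Rational(1, 3), Mul(5, Pow(k, -1))) (Function('E')(k) = Add(Mul(5, Pow(k, -1)), Mul(-1, Rational(-1, 3))) = Add(Mul(5, Pow(k, -1)), Rational(1, 3)) = Add(Rational(1, 3), Mul(5, Pow(k, -1))))
Function('t')(J, a) = Add(4, J, a)
Add(-110, Function('t')(Function('E')(Function('B')(-2)), -16)) = Add(-110, Add(4, Mul(Rational(1, 3), Pow(Mul(2, Pow(-2, 2)), -1), Add(15, Mul(2, Pow(-2, 2)))), -16)) = Add(-110, Add(4, Mul(Rational(1, 3), Pow(Mul(2, 4), -1), Add(15, Mul(2, 4))), -16)) = Add(-110, Add(4, Mul(Rational(1, 3), Pow(8, -1), Add(15, 8)), -16)) = Add(-110, Add(4, Mul(Rational(1, 3), Rational(1, 8), 23), -16)) = Add(-110, Add(4, Rational(23, 24), -16)) = Add(-110, Rational(-265, 24)) = Rational(-2905, 24)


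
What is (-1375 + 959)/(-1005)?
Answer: 416/1005 ≈ 0.41393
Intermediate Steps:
(-1375 + 959)/(-1005) = -1/1005*(-416) = 416/1005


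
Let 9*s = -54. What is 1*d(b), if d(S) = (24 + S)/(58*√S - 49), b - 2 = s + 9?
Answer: 1421/14419 + 1682*√5/14419 ≈ 0.35939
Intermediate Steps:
s = -6 (s = (⅑)*(-54) = -6)
b = 5 (b = 2 + (-6 + 9) = 2 + 3 = 5)
d(S) = (24 + S)/(-49 + 58*√S)
1*d(b) = 1*((24 + 5)/(-49 + 58*√5)) = 1*(29/(-49 + 58*√5)) = 29/(-49 + 58*√5)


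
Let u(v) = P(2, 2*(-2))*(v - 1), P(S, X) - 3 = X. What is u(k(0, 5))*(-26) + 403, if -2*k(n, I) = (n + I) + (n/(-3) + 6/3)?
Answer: 286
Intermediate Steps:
P(S, X) = 3 + X
k(n, I) = -1 - I/2 - n/3 (k(n, I) = -((n + I) + (n/(-3) + 6/3))/2 = -((I + n) + (n*(-⅓) + 6*(⅓)))/2 = -((I + n) + (-n/3 + 2))/2 = -((I + n) + (2 - n/3))/2 = -(2 + I + 2*n/3)/2 = -1 - I/2 - n/3)
u(v) = 1 - v (u(v) = (3 + 2*(-2))*(v - 1) = (3 - 4)*(-1 + v) = -(-1 + v) = 1 - v)
u(k(0, 5))*(-26) + 403 = (1 - (-1 - ½*5 - ⅓*0))*(-26) + 403 = (1 - (-1 - 5/2 + 0))*(-26) + 403 = (1 - 1*(-7/2))*(-26) + 403 = (1 + 7/2)*(-26) + 403 = (9/2)*(-26) + 403 = -117 + 403 = 286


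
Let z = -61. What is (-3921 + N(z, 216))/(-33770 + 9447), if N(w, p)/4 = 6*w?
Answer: 5385/24323 ≈ 0.22140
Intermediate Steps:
N(w, p) = 24*w (N(w, p) = 4*(6*w) = 24*w)
(-3921 + N(z, 216))/(-33770 + 9447) = (-3921 + 24*(-61))/(-33770 + 9447) = (-3921 - 1464)/(-24323) = -5385*(-1/24323) = 5385/24323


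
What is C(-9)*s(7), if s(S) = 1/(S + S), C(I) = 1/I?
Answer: -1/126 ≈ -0.0079365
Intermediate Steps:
s(S) = 1/(2*S)
C(-9)*s(7) = ((½)/7)/(-9) = -1/(18*7) = -⅑*1/14 = -1/126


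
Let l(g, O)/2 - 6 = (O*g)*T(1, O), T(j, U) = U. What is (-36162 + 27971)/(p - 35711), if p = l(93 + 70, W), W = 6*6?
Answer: -8191/386797 ≈ -0.021176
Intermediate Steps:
W = 36
l(g, O) = 12 + 2*g*O**2 (l(g, O) = 12 + 2*((O*g)*O) = 12 + 2*(g*O**2) = 12 + 2*g*O**2)
p = 422508 (p = 12 + 2*(93 + 70)*36**2 = 12 + 2*163*1296 = 12 + 422496 = 422508)
(-36162 + 27971)/(p - 35711) = (-36162 + 27971)/(422508 - 35711) = -8191/386797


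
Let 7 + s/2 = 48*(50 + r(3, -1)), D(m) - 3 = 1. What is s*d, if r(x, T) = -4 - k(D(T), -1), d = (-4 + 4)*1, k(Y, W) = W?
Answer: 0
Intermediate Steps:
D(m) = 4 (D(m) = 3 + 1 = 4)
d = 0 (d = 0*1 = 0)
r(x, T) = -3 (r(x, T) = -4 - 1*(-1) = -4 + 1 = -3)
s = 4498 (s = -14 + 2*(48*(50 - 3)) = -14 + 2*(48*47) = -14 + 2*2256 = -14 + 4512 = 4498)
s*d = 4498*0 = 0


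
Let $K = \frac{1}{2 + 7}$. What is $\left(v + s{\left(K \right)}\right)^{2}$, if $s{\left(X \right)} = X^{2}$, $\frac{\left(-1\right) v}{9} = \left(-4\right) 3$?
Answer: $\frac{76545001}{6561} \approx 11667.0$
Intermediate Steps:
$K = \frac{1}{9} \approx 0.11111$
$v = 108$ ($v = - 9 \left(\left(-4\right) 3\right) = \left(-9\right) \left(-12\right) = 108$)
$\left(v + s{\left(K \right)}\right)^{2} = \left(108 + \left(\frac{1}{9}\right)^{2}\right)^{2} = \left(108 + \frac{1}{81}\right)^{2} = \left(\frac{8749}{81}\right)^{2} = \frac{76545001}{6561}$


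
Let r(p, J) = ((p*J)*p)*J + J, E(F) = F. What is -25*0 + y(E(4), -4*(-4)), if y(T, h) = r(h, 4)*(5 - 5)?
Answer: 0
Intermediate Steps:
r(p, J) = J + J**2*p**2 (r(p, J) = ((J*p)*p)*J + J = (J*p**2)*J + J = J**2*p**2 + J = J + J**2*p**2)
y(T, h) = 0 (y(T, h) = (4*(1 + 4*h**2))*(5 - 5) = (4 + 16*h**2)*0 = 0)
-25*0 + y(E(4), -4*(-4)) = -25*0 + 0 = 0 + 0 = 0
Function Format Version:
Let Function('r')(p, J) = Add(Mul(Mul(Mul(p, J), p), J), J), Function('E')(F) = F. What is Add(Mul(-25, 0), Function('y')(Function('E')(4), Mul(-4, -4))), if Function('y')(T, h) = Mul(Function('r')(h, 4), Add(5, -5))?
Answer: 0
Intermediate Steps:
Function('r')(p, J) = Add(J, Mul(Pow(J, 2), Pow(p, 2))) (Function('r')(p, J) = Add(Mul(Mul(Mul(J, p), p), J), J) = Add(Mul(Mul(J, Pow(p, 2)), J), J) = Add(Mul(Pow(J, 2), Pow(p, 2)), J) = Add(J, Mul(Pow(J, 2), Pow(p, 2))))
Function('y')(T, h) = 0 (Function('y')(T, h) = Mul(Mul(4, Add(1, Mul(4, Pow(h, 2)))), Add(5, -5)) = Mul(Add(4, Mul(16, Pow(h, 2))), 0) = 0)
Add(Mul(-25, 0), Function('y')(Function('E')(4), Mul(-4, -4))) = Add(Mul(-25, 0), 0) = Add(0, 0) = 0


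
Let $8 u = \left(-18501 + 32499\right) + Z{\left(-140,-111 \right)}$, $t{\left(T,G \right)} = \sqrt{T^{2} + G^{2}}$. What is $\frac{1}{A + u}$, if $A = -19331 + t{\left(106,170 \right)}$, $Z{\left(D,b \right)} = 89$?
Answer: $- \frac{1124488}{19754826017} - \frac{128 \sqrt{10034}}{19754826017} \approx -5.7571 \cdot 10^{-5}$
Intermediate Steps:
$t{\left(T,G \right)} = \sqrt{G^{2} + T^{2}}$
$A = -19331 + 2 \sqrt{10034}$ ($A = -19331 + \sqrt{170^{2} + 106^{2}} = -19331 + \sqrt{28900 + 11236} = -19331 + \sqrt{40136} = -19331 + 2 \sqrt{10034} \approx -19131.0$)
$u = \frac{14087}{8}$ ($u = \frac{\left(-18501 + 32499\right) + 89}{8} = \frac{13998 + 89}{8} = \frac{1}{8} \cdot 14087 = \frac{14087}{8} \approx 1760.9$)
$\frac{1}{A + u} = \frac{1}{\left(-19331 + 2 \sqrt{10034}\right) + \frac{14087}{8}} = \frac{1}{- \frac{140561}{8} + 2 \sqrt{10034}}$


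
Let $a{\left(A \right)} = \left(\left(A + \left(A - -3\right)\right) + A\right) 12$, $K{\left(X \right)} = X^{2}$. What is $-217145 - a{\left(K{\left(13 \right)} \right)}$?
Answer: $-223265$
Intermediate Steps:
$a{\left(A \right)} = 36 + 36 A$ ($a{\left(A \right)} = \left(\left(A + \left(A + 3\right)\right) + A\right) 12 = \left(\left(A + \left(3 + A\right)\right) + A\right) 12 = \left(\left(3 + 2 A\right) + A\right) 12 = \left(3 + 3 A\right) 12 = 36 + 36 A$)
$-217145 - a{\left(K{\left(13 \right)} \right)} = -217145 - \left(36 + 36 \cdot 13^{2}\right) = -217145 - \left(36 + 36 \cdot 169\right) = -217145 - \left(36 + 6084\right) = -217145 - 6120 = -223265$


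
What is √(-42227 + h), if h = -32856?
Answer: I*√75083 ≈ 274.01*I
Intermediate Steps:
√(-42227 + h) = √(-42227 - 32856) = √(-75083) = I*√75083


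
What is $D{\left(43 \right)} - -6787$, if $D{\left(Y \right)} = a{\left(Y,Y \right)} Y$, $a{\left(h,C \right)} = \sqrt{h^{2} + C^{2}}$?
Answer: $6787 + 1849 \sqrt{2} \approx 9401.9$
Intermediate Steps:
$a{\left(h,C \right)} = \sqrt{C^{2} + h^{2}}$
$D{\left(Y \right)} = Y \sqrt{2} \sqrt{Y^{2}}$ ($D{\left(Y \right)} = \sqrt{Y^{2} + Y^{2}} Y = \sqrt{2 Y^{2}} Y = \sqrt{2} \sqrt{Y^{2}} Y = Y \sqrt{2} \sqrt{Y^{2}}$)
$D{\left(43 \right)} - -6787 = 43 \sqrt{2} \sqrt{43^{2}} - -6787 = 43 \sqrt{2} \sqrt{1849} + 6787 = 43 \sqrt{2} \cdot 43 + 6787 = 1849 \sqrt{2} + 6787 = 6787 + 1849 \sqrt{2}$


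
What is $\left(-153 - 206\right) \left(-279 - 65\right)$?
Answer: $123496$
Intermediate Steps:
$\left(-153 - 206\right) \left(-279 - 65\right) = \left(-153 - 206\right) \left(-344\right) = \left(-359\right) \left(-344\right) = 123496$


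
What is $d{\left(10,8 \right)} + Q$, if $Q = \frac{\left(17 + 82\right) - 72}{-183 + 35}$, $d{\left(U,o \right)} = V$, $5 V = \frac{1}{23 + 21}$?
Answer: $- \frac{362}{2035} \approx -0.17789$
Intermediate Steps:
$V = \frac{1}{220}$ ($V = \frac{1}{5 \left(23 + 21\right)} = \frac{1}{5 \cdot 44} = \frac{1}{5} \cdot \frac{1}{44} = \frac{1}{220} \approx 0.0045455$)
$d{\left(U,o \right)} = \frac{1}{220}$
$Q = - \frac{27}{148}$ ($Q = \frac{99 - 72}{-148} = 27 \left(- \frac{1}{148}\right) = - \frac{27}{148} \approx -0.18243$)
$d{\left(10,8 \right)} + Q = \frac{1}{220} - \frac{27}{148} = - \frac{362}{2035}$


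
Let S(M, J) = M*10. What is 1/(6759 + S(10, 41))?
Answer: 1/6859 ≈ 0.00014579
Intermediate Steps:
S(M, J) = 10*M
1/(6759 + S(10, 41)) = 1/(6759 + 10*10) = 1/(6759 + 100) = 1/6859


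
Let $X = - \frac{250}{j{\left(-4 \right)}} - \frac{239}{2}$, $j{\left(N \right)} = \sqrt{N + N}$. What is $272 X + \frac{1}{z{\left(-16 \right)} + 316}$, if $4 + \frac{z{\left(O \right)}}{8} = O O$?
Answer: $- \frac{75799327}{2332} + 17000 i \sqrt{2} \approx -32504.0 + 24042.0 i$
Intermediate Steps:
$z{\left(O \right)} = -32 + 8 O^{2}$ ($z{\left(O \right)} = -32 + 8 O O = -32 + 8 O^{2}$)
$j{\left(N \right)} = \sqrt{2} \sqrt{N}$ ($j{\left(N \right)} = \sqrt{2 N} = \sqrt{2} \sqrt{N}$)
$X = - \frac{239}{2} + \frac{125 i \sqrt{2}}{2}$ ($X = - \frac{250}{\sqrt{2} \sqrt{-4}} - \frac{239}{2} = - \frac{250}{\sqrt{2} \cdot 2 i} - \frac{239}{2} = - \frac{250}{2 i \sqrt{2}} - \frac{239}{2} = - 250 \left(- \frac{i \sqrt{2}}{4}\right) - \frac{239}{2} = \frac{125 i \sqrt{2}}{2} - \frac{239}{2} = - \frac{239}{2} + \frac{125 i \sqrt{2}}{2} \approx -119.5 + 88.388 i$)
$272 X + \frac{1}{z{\left(-16 \right)} + 316} = 272 \left(- \frac{239}{2} + \frac{125 i \sqrt{2}}{2}\right) + \frac{1}{\left(-32 + 8 \left(-16\right)^{2}\right) + 316} = \left(-32504 + 17000 i \sqrt{2}\right) + \frac{1}{\left(-32 + 8 \cdot 256\right) + 316} = \left(-32504 + 17000 i \sqrt{2}\right) + \frac{1}{\left(-32 + 2048\right) + 316} = \left(-32504 + 17000 i \sqrt{2}\right) + \frac{1}{2016 + 316} = \left(-32504 + 17000 i \sqrt{2}\right) + \frac{1}{2332} = - \frac{75799327}{2332} + 17000 i \sqrt{2}$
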